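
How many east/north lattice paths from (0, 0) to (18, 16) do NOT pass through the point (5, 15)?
Number of paths = 2203744374

Total paths from (0, 0) to (18, 16): C(34, 18) = 2203961430. Paths through (5, 15): (paths (0, 0) → (5, 15)) × (paths (5, 15) → (18, 16)) = C(20, 5) · C(14, 13) = 15504 · 14 = 217056. Avoidance count = 2203961430 − 217056 = 2203744374.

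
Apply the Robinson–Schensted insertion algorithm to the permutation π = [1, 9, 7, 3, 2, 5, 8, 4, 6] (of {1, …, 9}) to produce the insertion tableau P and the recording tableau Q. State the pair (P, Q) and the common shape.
P = [1, 2, 4, 6] / [3, 5, 8] / [7] / [9];  Q = [1, 2, 6, 7] / [3, 8, 9] / [4] / [5];  common shape = (4, 3, 1, 1)

Row-insert the values π_1, π_2, … into P one at a time, bumping the leftmost entry strictly greater than the inserted value down to the next row. The recording tableau Q records, in position (i, j), the step at which that cell was added to P.
  Insert 1 (step 1): P = [1];  Q = [1]
  Insert 9 (step 2): P = [1, 9];  Q = [1, 2]
  Insert 7 (step 3): P = [1, 7] / [9];  Q = [1, 2] / [3]
  Insert 3 (step 4): P = [1, 3] / [7] / [9];  Q = [1, 2] / [3] / [4]
  Insert 2 (step 5): P = [1, 2] / [3] / [7] / [9];  Q = [1, 2] / [3] / [4] / [5]
  Insert 5 (step 6): P = [1, 2, 5] / [3] / [7] / [9];  Q = [1, 2, 6] / [3] / [4] / [5]
  Insert 8 (step 7): P = [1, 2, 5, 8] / [3] / [7] / [9];  Q = [1, 2, 6, 7] / [3] / [4] / [5]
  Insert 4 (step 8): P = [1, 2, 4, 8] / [3, 5] / [7] / [9];  Q = [1, 2, 6, 7] / [3, 8] / [4] / [5]
  Insert 6 (step 9): P = [1, 2, 4, 6] / [3, 5, 8] / [7] / [9];  Q = [1, 2, 6, 7] / [3, 8, 9] / [4] / [5]
Final shape: (4, 3, 1, 1).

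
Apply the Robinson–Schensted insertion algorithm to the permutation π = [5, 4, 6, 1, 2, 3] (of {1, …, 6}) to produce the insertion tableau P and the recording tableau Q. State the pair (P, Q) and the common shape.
P = [1, 2, 3] / [4, 6] / [5];  Q = [1, 3, 6] / [2, 5] / [4];  common shape = (3, 2, 1)

Row-insert the values π_1, π_2, … into P one at a time, bumping the leftmost entry strictly greater than the inserted value down to the next row. The recording tableau Q records, in position (i, j), the step at which that cell was added to P.
  Insert 5 (step 1): P = [5];  Q = [1]
  Insert 4 (step 2): P = [4] / [5];  Q = [1] / [2]
  Insert 6 (step 3): P = [4, 6] / [5];  Q = [1, 3] / [2]
  Insert 1 (step 4): P = [1, 6] / [4] / [5];  Q = [1, 3] / [2] / [4]
  Insert 2 (step 5): P = [1, 2] / [4, 6] / [5];  Q = [1, 3] / [2, 5] / [4]
  Insert 3 (step 6): P = [1, 2, 3] / [4, 6] / [5];  Q = [1, 3, 6] / [2, 5] / [4]
Final shape: (3, 2, 1).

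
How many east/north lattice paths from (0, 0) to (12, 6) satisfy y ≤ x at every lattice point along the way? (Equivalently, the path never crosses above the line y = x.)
Number of paths = 9996

By the reflection principle (André's argument), the number of monotone paths to (12, 6) with n ≤ m that never go above y = x is C(18, 12) − C(18, 13) = 18564 − 8568 = 9996.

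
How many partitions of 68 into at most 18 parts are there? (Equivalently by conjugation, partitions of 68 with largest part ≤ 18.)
p(68, parts ≤ 18) = 2056896

Use the recurrence p(n, m) = p(n, m−1) + p(n−m, m): either the largest part is < m (count p(n, m−1)) or the largest part is exactly m (remove one copy of m, count p(n−m, m)). With p(0, ·) = 1 this gives p(68, parts ≤ 18) = 2056896. (By conjugating Young diagrams, this also counts partitions of 68 into at most 18 parts.)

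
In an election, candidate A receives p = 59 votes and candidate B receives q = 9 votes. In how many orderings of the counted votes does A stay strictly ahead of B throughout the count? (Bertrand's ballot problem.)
Strict-lead orderings = 36235342000

Total orderings of the 68 votes with 59 for A: C(68, 59) = 49280065120. By the Bertrand ballot formula (Cycle Lemma / reflection principle), the number of orderings in which A is strictly ahead of B throughout is (p − q)/(p + q) · C(p + q, p) = (59 − 9)/(59 + 9) · 49280065120 = 36235342000.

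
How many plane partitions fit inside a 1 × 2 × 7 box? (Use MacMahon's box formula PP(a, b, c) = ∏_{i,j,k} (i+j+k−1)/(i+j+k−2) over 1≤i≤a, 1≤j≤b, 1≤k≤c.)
PP(1, 2, 7) = 36

Evaluate the triple product over i = 1..1, j = 1..2, k = 1..7. The factors are (2/1) · (3/2) · (4/3) · (5/4) · (6/5) · (7/6) · (8/7) · (3/2) · … (14 factors total). The numerators and denominators telescope so the product is an integer; carrying out the multiplication exactly gives PP(1, 2, 7) = 36.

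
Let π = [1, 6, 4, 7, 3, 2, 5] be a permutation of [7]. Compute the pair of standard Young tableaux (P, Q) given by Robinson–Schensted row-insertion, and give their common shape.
P = [1, 2, 5] / [3, 7] / [4] / [6];  Q = [1, 2, 4] / [3, 7] / [5] / [6];  common shape = (3, 2, 1, 1)

Row-insert the values π_1, π_2, … into P one at a time, bumping the leftmost entry strictly greater than the inserted value down to the next row. The recording tableau Q records, in position (i, j), the step at which that cell was added to P.
  Insert 1 (step 1): P = [1];  Q = [1]
  Insert 6 (step 2): P = [1, 6];  Q = [1, 2]
  Insert 4 (step 3): P = [1, 4] / [6];  Q = [1, 2] / [3]
  Insert 7 (step 4): P = [1, 4, 7] / [6];  Q = [1, 2, 4] / [3]
  Insert 3 (step 5): P = [1, 3, 7] / [4] / [6];  Q = [1, 2, 4] / [3] / [5]
  Insert 2 (step 6): P = [1, 2, 7] / [3] / [4] / [6];  Q = [1, 2, 4] / [3] / [5] / [6]
  Insert 5 (step 7): P = [1, 2, 5] / [3, 7] / [4] / [6];  Q = [1, 2, 4] / [3, 7] / [5] / [6]
Final shape: (3, 2, 1, 1).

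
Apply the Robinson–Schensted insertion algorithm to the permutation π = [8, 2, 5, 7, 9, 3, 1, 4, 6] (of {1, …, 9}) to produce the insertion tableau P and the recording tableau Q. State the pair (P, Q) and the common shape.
P = [1, 3, 4, 6] / [2, 7, 9] / [5] / [8];  Q = [1, 3, 4, 5] / [2, 8, 9] / [6] / [7];  common shape = (4, 3, 1, 1)

Row-insert the values π_1, π_2, … into P one at a time, bumping the leftmost entry strictly greater than the inserted value down to the next row. The recording tableau Q records, in position (i, j), the step at which that cell was added to P.
  Insert 8 (step 1): P = [8];  Q = [1]
  Insert 2 (step 2): P = [2] / [8];  Q = [1] / [2]
  Insert 5 (step 3): P = [2, 5] / [8];  Q = [1, 3] / [2]
  Insert 7 (step 4): P = [2, 5, 7] / [8];  Q = [1, 3, 4] / [2]
  Insert 9 (step 5): P = [2, 5, 7, 9] / [8];  Q = [1, 3, 4, 5] / [2]
  Insert 3 (step 6): P = [2, 3, 7, 9] / [5] / [8];  Q = [1, 3, 4, 5] / [2] / [6]
  Insert 1 (step 7): P = [1, 3, 7, 9] / [2] / [5] / [8];  Q = [1, 3, 4, 5] / [2] / [6] / [7]
  Insert 4 (step 8): P = [1, 3, 4, 9] / [2, 7] / [5] / [8];  Q = [1, 3, 4, 5] / [2, 8] / [6] / [7]
  Insert 6 (step 9): P = [1, 3, 4, 6] / [2, 7, 9] / [5] / [8];  Q = [1, 3, 4, 5] / [2, 8, 9] / [6] / [7]
Final shape: (4, 3, 1, 1).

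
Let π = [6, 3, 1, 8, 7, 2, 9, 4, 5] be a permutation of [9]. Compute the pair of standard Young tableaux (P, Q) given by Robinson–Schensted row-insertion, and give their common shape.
P = [1, 2, 4, 5] / [3, 7, 9] / [6, 8];  Q = [1, 4, 7, 9] / [2, 5, 8] / [3, 6];  common shape = (4, 3, 2)

Row-insert the values π_1, π_2, … into P one at a time, bumping the leftmost entry strictly greater than the inserted value down to the next row. The recording tableau Q records, in position (i, j), the step at which that cell was added to P.
  Insert 6 (step 1): P = [6];  Q = [1]
  Insert 3 (step 2): P = [3] / [6];  Q = [1] / [2]
  Insert 1 (step 3): P = [1] / [3] / [6];  Q = [1] / [2] / [3]
  Insert 8 (step 4): P = [1, 8] / [3] / [6];  Q = [1, 4] / [2] / [3]
  Insert 7 (step 5): P = [1, 7] / [3, 8] / [6];  Q = [1, 4] / [2, 5] / [3]
  Insert 2 (step 6): P = [1, 2] / [3, 7] / [6, 8];  Q = [1, 4] / [2, 5] / [3, 6]
  Insert 9 (step 7): P = [1, 2, 9] / [3, 7] / [6, 8];  Q = [1, 4, 7] / [2, 5] / [3, 6]
  Insert 4 (step 8): P = [1, 2, 4] / [3, 7, 9] / [6, 8];  Q = [1, 4, 7] / [2, 5, 8] / [3, 6]
  Insert 5 (step 9): P = [1, 2, 4, 5] / [3, 7, 9] / [6, 8];  Q = [1, 4, 7, 9] / [2, 5, 8] / [3, 6]
Final shape: (4, 3, 2).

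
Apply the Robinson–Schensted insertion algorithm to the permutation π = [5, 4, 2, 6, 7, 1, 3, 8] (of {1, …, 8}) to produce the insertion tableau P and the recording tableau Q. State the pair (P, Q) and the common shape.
P = [1, 3, 7, 8] / [2, 6] / [4] / [5];  Q = [1, 4, 5, 8] / [2, 7] / [3] / [6];  common shape = (4, 2, 1, 1)

Row-insert the values π_1, π_2, … into P one at a time, bumping the leftmost entry strictly greater than the inserted value down to the next row. The recording tableau Q records, in position (i, j), the step at which that cell was added to P.
  Insert 5 (step 1): P = [5];  Q = [1]
  Insert 4 (step 2): P = [4] / [5];  Q = [1] / [2]
  Insert 2 (step 3): P = [2] / [4] / [5];  Q = [1] / [2] / [3]
  Insert 6 (step 4): P = [2, 6] / [4] / [5];  Q = [1, 4] / [2] / [3]
  Insert 7 (step 5): P = [2, 6, 7] / [4] / [5];  Q = [1, 4, 5] / [2] / [3]
  Insert 1 (step 6): P = [1, 6, 7] / [2] / [4] / [5];  Q = [1, 4, 5] / [2] / [3] / [6]
  Insert 3 (step 7): P = [1, 3, 7] / [2, 6] / [4] / [5];  Q = [1, 4, 5] / [2, 7] / [3] / [6]
  Insert 8 (step 8): P = [1, 3, 7, 8] / [2, 6] / [4] / [5];  Q = [1, 4, 5, 8] / [2, 7] / [3] / [6]
Final shape: (4, 2, 1, 1).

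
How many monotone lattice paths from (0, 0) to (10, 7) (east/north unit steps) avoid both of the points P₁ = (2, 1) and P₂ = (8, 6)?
Number of paths = 5588

Inclusion–exclusion. Total paths: C(17, 10) = 19448. Through P₁: C(3, 2)·C(14, 8) = 9009. Through P₂: C(14, 8)·C(3, 2) = 9009. Since P₁ is strictly southwest of P₂, a monotone path through both must visit P₁ then P₂; paths through both = C(3, 2)·C(11, 6)·C(3, 2) = 4158. Avoid both = 19448 − 9009 − 9009 + 4158 = 5588.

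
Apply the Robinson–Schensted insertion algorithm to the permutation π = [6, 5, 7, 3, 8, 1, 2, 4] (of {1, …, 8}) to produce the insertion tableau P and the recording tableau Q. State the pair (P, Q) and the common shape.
P = [1, 2, 4] / [3, 7, 8] / [5] / [6];  Q = [1, 3, 5] / [2, 7, 8] / [4] / [6];  common shape = (3, 3, 1, 1)

Row-insert the values π_1, π_2, … into P one at a time, bumping the leftmost entry strictly greater than the inserted value down to the next row. The recording tableau Q records, in position (i, j), the step at which that cell was added to P.
  Insert 6 (step 1): P = [6];  Q = [1]
  Insert 5 (step 2): P = [5] / [6];  Q = [1] / [2]
  Insert 7 (step 3): P = [5, 7] / [6];  Q = [1, 3] / [2]
  Insert 3 (step 4): P = [3, 7] / [5] / [6];  Q = [1, 3] / [2] / [4]
  Insert 8 (step 5): P = [3, 7, 8] / [5] / [6];  Q = [1, 3, 5] / [2] / [4]
  Insert 1 (step 6): P = [1, 7, 8] / [3] / [5] / [6];  Q = [1, 3, 5] / [2] / [4] / [6]
  Insert 2 (step 7): P = [1, 2, 8] / [3, 7] / [5] / [6];  Q = [1, 3, 5] / [2, 7] / [4] / [6]
  Insert 4 (step 8): P = [1, 2, 4] / [3, 7, 8] / [5] / [6];  Q = [1, 3, 5] / [2, 7, 8] / [4] / [6]
Final shape: (3, 3, 1, 1).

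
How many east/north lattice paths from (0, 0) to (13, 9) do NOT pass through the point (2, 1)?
Number of paths = 270674

Total paths from (0, 0) to (13, 9): C(22, 13) = 497420. Paths through (2, 1): (paths (0, 0) → (2, 1)) × (paths (2, 1) → (13, 9)) = C(3, 2) · C(19, 11) = 3 · 75582 = 226746. Avoidance count = 497420 − 226746 = 270674.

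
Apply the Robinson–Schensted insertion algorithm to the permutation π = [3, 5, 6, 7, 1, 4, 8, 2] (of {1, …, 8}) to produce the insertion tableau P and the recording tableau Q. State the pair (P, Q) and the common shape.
P = [1, 2, 6, 7, 8] / [3, 4] / [5];  Q = [1, 2, 3, 4, 7] / [5, 6] / [8];  common shape = (5, 2, 1)

Row-insert the values π_1, π_2, … into P one at a time, bumping the leftmost entry strictly greater than the inserted value down to the next row. The recording tableau Q records, in position (i, j), the step at which that cell was added to P.
  Insert 3 (step 1): P = [3];  Q = [1]
  Insert 5 (step 2): P = [3, 5];  Q = [1, 2]
  Insert 6 (step 3): P = [3, 5, 6];  Q = [1, 2, 3]
  Insert 7 (step 4): P = [3, 5, 6, 7];  Q = [1, 2, 3, 4]
  Insert 1 (step 5): P = [1, 5, 6, 7] / [3];  Q = [1, 2, 3, 4] / [5]
  Insert 4 (step 6): P = [1, 4, 6, 7] / [3, 5];  Q = [1, 2, 3, 4] / [5, 6]
  Insert 8 (step 7): P = [1, 4, 6, 7, 8] / [3, 5];  Q = [1, 2, 3, 4, 7] / [5, 6]
  Insert 2 (step 8): P = [1, 2, 6, 7, 8] / [3, 4] / [5];  Q = [1, 2, 3, 4, 7] / [5, 6] / [8]
Final shape: (5, 2, 1).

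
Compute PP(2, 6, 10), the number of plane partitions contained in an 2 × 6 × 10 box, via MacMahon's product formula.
PP(2, 6, 10) = 14158144

Evaluate the triple product over i = 1..2, j = 1..6, k = 1..10. The factors are (2/1) · (3/2) · (4/3) · (5/4) · (6/5) · (7/6) · (8/7) · (9/8) · … (120 factors total). The numerators and denominators telescope so the product is an integer; carrying out the multiplication exactly gives PP(2, 6, 10) = 14158144.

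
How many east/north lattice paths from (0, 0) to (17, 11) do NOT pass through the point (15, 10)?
Number of paths = 11667900

Total paths from (0, 0) to (17, 11): C(28, 17) = 21474180. Paths through (15, 10): (paths (0, 0) → (15, 10)) × (paths (15, 10) → (17, 11)) = C(25, 15) · C(3, 2) = 3268760 · 3 = 9806280. Avoidance count = 21474180 − 9806280 = 11667900.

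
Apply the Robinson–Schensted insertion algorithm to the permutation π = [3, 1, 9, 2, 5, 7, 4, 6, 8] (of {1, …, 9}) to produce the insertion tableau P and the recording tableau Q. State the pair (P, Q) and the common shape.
P = [1, 2, 4, 6, 8] / [3, 5, 7] / [9];  Q = [1, 3, 5, 6, 9] / [2, 4, 8] / [7];  common shape = (5, 3, 1)

Row-insert the values π_1, π_2, … into P one at a time, bumping the leftmost entry strictly greater than the inserted value down to the next row. The recording tableau Q records, in position (i, j), the step at which that cell was added to P.
  Insert 3 (step 1): P = [3];  Q = [1]
  Insert 1 (step 2): P = [1] / [3];  Q = [1] / [2]
  Insert 9 (step 3): P = [1, 9] / [3];  Q = [1, 3] / [2]
  Insert 2 (step 4): P = [1, 2] / [3, 9];  Q = [1, 3] / [2, 4]
  Insert 5 (step 5): P = [1, 2, 5] / [3, 9];  Q = [1, 3, 5] / [2, 4]
  Insert 7 (step 6): P = [1, 2, 5, 7] / [3, 9];  Q = [1, 3, 5, 6] / [2, 4]
  Insert 4 (step 7): P = [1, 2, 4, 7] / [3, 5] / [9];  Q = [1, 3, 5, 6] / [2, 4] / [7]
  Insert 6 (step 8): P = [1, 2, 4, 6] / [3, 5, 7] / [9];  Q = [1, 3, 5, 6] / [2, 4, 8] / [7]
  Insert 8 (step 9): P = [1, 2, 4, 6, 8] / [3, 5, 7] / [9];  Q = [1, 3, 5, 6, 9] / [2, 4, 8] / [7]
Final shape: (5, 3, 1).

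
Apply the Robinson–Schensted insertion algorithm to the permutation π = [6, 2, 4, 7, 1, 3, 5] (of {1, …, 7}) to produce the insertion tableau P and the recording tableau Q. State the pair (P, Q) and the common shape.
P = [1, 3, 5] / [2, 4, 7] / [6];  Q = [1, 3, 4] / [2, 6, 7] / [5];  common shape = (3, 3, 1)

Row-insert the values π_1, π_2, … into P one at a time, bumping the leftmost entry strictly greater than the inserted value down to the next row. The recording tableau Q records, in position (i, j), the step at which that cell was added to P.
  Insert 6 (step 1): P = [6];  Q = [1]
  Insert 2 (step 2): P = [2] / [6];  Q = [1] / [2]
  Insert 4 (step 3): P = [2, 4] / [6];  Q = [1, 3] / [2]
  Insert 7 (step 4): P = [2, 4, 7] / [6];  Q = [1, 3, 4] / [2]
  Insert 1 (step 5): P = [1, 4, 7] / [2] / [6];  Q = [1, 3, 4] / [2] / [5]
  Insert 3 (step 6): P = [1, 3, 7] / [2, 4] / [6];  Q = [1, 3, 4] / [2, 6] / [5]
  Insert 5 (step 7): P = [1, 3, 5] / [2, 4, 7] / [6];  Q = [1, 3, 4] / [2, 6, 7] / [5]
Final shape: (3, 3, 1).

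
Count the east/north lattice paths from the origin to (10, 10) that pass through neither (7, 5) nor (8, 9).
Number of paths = 79354

Inclusion–exclusion. Total paths: C(20, 10) = 184756. Through P₁: C(12, 7)·C(8, 3) = 44352. Through P₂: C(17, 8)·C(3, 2) = 72930. Since P₁ is strictly southwest of P₂, a monotone path through both must visit P₁ then P₂; paths through both = C(12, 7)·C(5, 1)·C(3, 2) = 11880. Avoid both = 184756 − 44352 − 72930 + 11880 = 79354.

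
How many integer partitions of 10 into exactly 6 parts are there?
p(10, 6 parts) = 5

Partitions of n into exactly k parts ↔ partitions of n − k into at most k parts (subtract 1 from each part). For n = 10, k = 6, the partitions are: 5+1+1+1+1+1, 4+2+1+1+1+1, 3+3+1+1+1+1, 3+2+2+1+1+1, 2+2+2+2+1+1. Count = 5.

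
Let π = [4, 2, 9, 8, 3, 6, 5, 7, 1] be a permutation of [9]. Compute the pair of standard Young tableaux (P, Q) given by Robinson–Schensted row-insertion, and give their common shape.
P = [1, 3, 5, 7] / [2, 6] / [4] / [8] / [9];  Q = [1, 3, 6, 8] / [2, 4] / [5] / [7] / [9];  common shape = (4, 2, 1, 1, 1)

Row-insert the values π_1, π_2, … into P one at a time, bumping the leftmost entry strictly greater than the inserted value down to the next row. The recording tableau Q records, in position (i, j), the step at which that cell was added to P.
  Insert 4 (step 1): P = [4];  Q = [1]
  Insert 2 (step 2): P = [2] / [4];  Q = [1] / [2]
  Insert 9 (step 3): P = [2, 9] / [4];  Q = [1, 3] / [2]
  Insert 8 (step 4): P = [2, 8] / [4, 9];  Q = [1, 3] / [2, 4]
  Insert 3 (step 5): P = [2, 3] / [4, 8] / [9];  Q = [1, 3] / [2, 4] / [5]
  Insert 6 (step 6): P = [2, 3, 6] / [4, 8] / [9];  Q = [1, 3, 6] / [2, 4] / [5]
  Insert 5 (step 7): P = [2, 3, 5] / [4, 6] / [8] / [9];  Q = [1, 3, 6] / [2, 4] / [5] / [7]
  Insert 7 (step 8): P = [2, 3, 5, 7] / [4, 6] / [8] / [9];  Q = [1, 3, 6, 8] / [2, 4] / [5] / [7]
  Insert 1 (step 9): P = [1, 3, 5, 7] / [2, 6] / [4] / [8] / [9];  Q = [1, 3, 6, 8] / [2, 4] / [5] / [7] / [9]
Final shape: (4, 2, 1, 1, 1).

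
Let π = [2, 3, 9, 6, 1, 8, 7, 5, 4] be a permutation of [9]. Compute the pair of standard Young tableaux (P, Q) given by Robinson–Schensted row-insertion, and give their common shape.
P = [1, 3, 4, 7] / [2, 5] / [6] / [8] / [9];  Q = [1, 2, 3, 6] / [4, 7] / [5] / [8] / [9];  common shape = (4, 2, 1, 1, 1)

Row-insert the values π_1, π_2, … into P one at a time, bumping the leftmost entry strictly greater than the inserted value down to the next row. The recording tableau Q records, in position (i, j), the step at which that cell was added to P.
  Insert 2 (step 1): P = [2];  Q = [1]
  Insert 3 (step 2): P = [2, 3];  Q = [1, 2]
  Insert 9 (step 3): P = [2, 3, 9];  Q = [1, 2, 3]
  Insert 6 (step 4): P = [2, 3, 6] / [9];  Q = [1, 2, 3] / [4]
  Insert 1 (step 5): P = [1, 3, 6] / [2] / [9];  Q = [1, 2, 3] / [4] / [5]
  Insert 8 (step 6): P = [1, 3, 6, 8] / [2] / [9];  Q = [1, 2, 3, 6] / [4] / [5]
  Insert 7 (step 7): P = [1, 3, 6, 7] / [2, 8] / [9];  Q = [1, 2, 3, 6] / [4, 7] / [5]
  Insert 5 (step 8): P = [1, 3, 5, 7] / [2, 6] / [8] / [9];  Q = [1, 2, 3, 6] / [4, 7] / [5] / [8]
  Insert 4 (step 9): P = [1, 3, 4, 7] / [2, 5] / [6] / [8] / [9];  Q = [1, 2, 3, 6] / [4, 7] / [5] / [8] / [9]
Final shape: (4, 2, 1, 1, 1).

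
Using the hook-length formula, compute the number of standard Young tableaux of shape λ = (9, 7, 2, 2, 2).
# SYT of shape (9, 7, 2, 2, 2) = 344712060

Hook-length formula: f^λ = n! / Π hook(c), product over all cells c of the Young diagram. For λ = (9, 7, 2, 2, 2), n = 22 boxes. Hook lengths by row (left-to-right, top-to-bottom): [13, 12, 8, 7, 6, 5, 4, 2, 1]; [10, 9, 5, 4, 3, 2, 1]; [4, 3]; [3, 2]; [2, 1]. Product of hooks = 3260694528000. So f^λ = 22! / 3260694528000 = 1124000727777607680000 / 3260694528000 = 344712060.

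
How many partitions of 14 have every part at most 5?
p(14, parts ≤ 5) = 70

Partitions of 14 with all parts ≤ 5: 5+5+4, 5+5+3+1, 5+5+2+2, 5+5+2+1+1, 5+5+1+1+1+1, 5+4+4+1, 5+4+3+2, 5+4+3+1+1, 5+4+2+2+1, 5+4+2+1+1+1, 5+4+1+1+1+1+1, 5+3+3+3, 5+3+3+2+1, 5+3+3+1+1+1, 5+3+2+2+2, 5+3+2+2+1+1, 5+3+2+1+1+1+1, 5+3+1+1+1+1+1+1, 5+2+2+2+2+1, 5+2+2+2+1+1+1, 5+2+2+1+1+1+1+1, 5+2+1+1+1+1+1+1+1, 5+1+1+1+1+1+1+1+1+1, 4+4+4+2, 4+4+4+1+1, 4+4+3+3, 4+4+3+2+1, 4+4+3+1+1+1, 4+4+2+2+2, 4+4+2+2+1+1, … (70 total). Count = 70.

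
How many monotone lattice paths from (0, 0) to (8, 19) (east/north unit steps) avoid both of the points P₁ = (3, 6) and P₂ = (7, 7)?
Number of paths = 1461207

Inclusion–exclusion. Total paths: C(27, 8) = 2220075. Through P₁: C(9, 3)·C(18, 5) = 719712. Through P₂: C(14, 7)·C(13, 1) = 44616. Since P₁ is strictly southwest of P₂, a monotone path through both must visit P₁ then P₂; paths through both = C(9, 3)·C(5, 4)·C(13, 1) = 5460. Avoid both = 2220075 − 719712 − 44616 + 5460 = 1461207.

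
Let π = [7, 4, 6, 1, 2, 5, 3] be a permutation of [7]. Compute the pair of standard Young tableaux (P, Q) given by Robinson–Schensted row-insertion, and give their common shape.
P = [1, 2, 3] / [4, 5] / [6] / [7];  Q = [1, 3, 6] / [2, 5] / [4] / [7];  common shape = (3, 2, 1, 1)

Row-insert the values π_1, π_2, … into P one at a time, bumping the leftmost entry strictly greater than the inserted value down to the next row. The recording tableau Q records, in position (i, j), the step at which that cell was added to P.
  Insert 7 (step 1): P = [7];  Q = [1]
  Insert 4 (step 2): P = [4] / [7];  Q = [1] / [2]
  Insert 6 (step 3): P = [4, 6] / [7];  Q = [1, 3] / [2]
  Insert 1 (step 4): P = [1, 6] / [4] / [7];  Q = [1, 3] / [2] / [4]
  Insert 2 (step 5): P = [1, 2] / [4, 6] / [7];  Q = [1, 3] / [2, 5] / [4]
  Insert 5 (step 6): P = [1, 2, 5] / [4, 6] / [7];  Q = [1, 3, 6] / [2, 5] / [4]
  Insert 3 (step 7): P = [1, 2, 3] / [4, 5] / [6] / [7];  Q = [1, 3, 6] / [2, 5] / [4] / [7]
Final shape: (3, 2, 1, 1).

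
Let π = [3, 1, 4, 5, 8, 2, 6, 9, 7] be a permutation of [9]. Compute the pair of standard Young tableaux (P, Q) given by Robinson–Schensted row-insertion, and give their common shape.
P = [1, 2, 5, 6, 7] / [3, 4, 8, 9];  Q = [1, 3, 4, 5, 8] / [2, 6, 7, 9];  common shape = (5, 4)

Row-insert the values π_1, π_2, … into P one at a time, bumping the leftmost entry strictly greater than the inserted value down to the next row. The recording tableau Q records, in position (i, j), the step at which that cell was added to P.
  Insert 3 (step 1): P = [3];  Q = [1]
  Insert 1 (step 2): P = [1] / [3];  Q = [1] / [2]
  Insert 4 (step 3): P = [1, 4] / [3];  Q = [1, 3] / [2]
  Insert 5 (step 4): P = [1, 4, 5] / [3];  Q = [1, 3, 4] / [2]
  Insert 8 (step 5): P = [1, 4, 5, 8] / [3];  Q = [1, 3, 4, 5] / [2]
  Insert 2 (step 6): P = [1, 2, 5, 8] / [3, 4];  Q = [1, 3, 4, 5] / [2, 6]
  Insert 6 (step 7): P = [1, 2, 5, 6] / [3, 4, 8];  Q = [1, 3, 4, 5] / [2, 6, 7]
  Insert 9 (step 8): P = [1, 2, 5, 6, 9] / [3, 4, 8];  Q = [1, 3, 4, 5, 8] / [2, 6, 7]
  Insert 7 (step 9): P = [1, 2, 5, 6, 7] / [3, 4, 8, 9];  Q = [1, 3, 4, 5, 8] / [2, 6, 7, 9]
Final shape: (5, 4).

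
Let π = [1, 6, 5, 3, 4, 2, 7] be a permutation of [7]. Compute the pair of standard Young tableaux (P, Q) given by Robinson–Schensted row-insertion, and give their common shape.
P = [1, 2, 4, 7] / [3] / [5] / [6];  Q = [1, 2, 5, 7] / [3] / [4] / [6];  common shape = (4, 1, 1, 1)

Row-insert the values π_1, π_2, … into P one at a time, bumping the leftmost entry strictly greater than the inserted value down to the next row. The recording tableau Q records, in position (i, j), the step at which that cell was added to P.
  Insert 1 (step 1): P = [1];  Q = [1]
  Insert 6 (step 2): P = [1, 6];  Q = [1, 2]
  Insert 5 (step 3): P = [1, 5] / [6];  Q = [1, 2] / [3]
  Insert 3 (step 4): P = [1, 3] / [5] / [6];  Q = [1, 2] / [3] / [4]
  Insert 4 (step 5): P = [1, 3, 4] / [5] / [6];  Q = [1, 2, 5] / [3] / [4]
  Insert 2 (step 6): P = [1, 2, 4] / [3] / [5] / [6];  Q = [1, 2, 5] / [3] / [4] / [6]
  Insert 7 (step 7): P = [1, 2, 4, 7] / [3] / [5] / [6];  Q = [1, 2, 5, 7] / [3] / [4] / [6]
Final shape: (4, 1, 1, 1).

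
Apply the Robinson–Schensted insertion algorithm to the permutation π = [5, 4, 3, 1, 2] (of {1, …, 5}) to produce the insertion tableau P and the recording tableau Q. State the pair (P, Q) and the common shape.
P = [1, 2] / [3] / [4] / [5];  Q = [1, 5] / [2] / [3] / [4];  common shape = (2, 1, 1, 1)

Row-insert the values π_1, π_2, … into P one at a time, bumping the leftmost entry strictly greater than the inserted value down to the next row. The recording tableau Q records, in position (i, j), the step at which that cell was added to P.
  Insert 5 (step 1): P = [5];  Q = [1]
  Insert 4 (step 2): P = [4] / [5];  Q = [1] / [2]
  Insert 3 (step 3): P = [3] / [4] / [5];  Q = [1] / [2] / [3]
  Insert 1 (step 4): P = [1] / [3] / [4] / [5];  Q = [1] / [2] / [3] / [4]
  Insert 2 (step 5): P = [1, 2] / [3] / [4] / [5];  Q = [1, 5] / [2] / [3] / [4]
Final shape: (2, 1, 1, 1).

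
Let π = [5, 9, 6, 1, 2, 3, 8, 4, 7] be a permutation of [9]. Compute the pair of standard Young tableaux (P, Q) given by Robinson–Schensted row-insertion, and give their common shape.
P = [1, 2, 3, 4, 7] / [5, 6, 8] / [9];  Q = [1, 2, 6, 7, 9] / [3, 5, 8] / [4];  common shape = (5, 3, 1)

Row-insert the values π_1, π_2, … into P one at a time, bumping the leftmost entry strictly greater than the inserted value down to the next row. The recording tableau Q records, in position (i, j), the step at which that cell was added to P.
  Insert 5 (step 1): P = [5];  Q = [1]
  Insert 9 (step 2): P = [5, 9];  Q = [1, 2]
  Insert 6 (step 3): P = [5, 6] / [9];  Q = [1, 2] / [3]
  Insert 1 (step 4): P = [1, 6] / [5] / [9];  Q = [1, 2] / [3] / [4]
  Insert 2 (step 5): P = [1, 2] / [5, 6] / [9];  Q = [1, 2] / [3, 5] / [4]
  Insert 3 (step 6): P = [1, 2, 3] / [5, 6] / [9];  Q = [1, 2, 6] / [3, 5] / [4]
  Insert 8 (step 7): P = [1, 2, 3, 8] / [5, 6] / [9];  Q = [1, 2, 6, 7] / [3, 5] / [4]
  Insert 4 (step 8): P = [1, 2, 3, 4] / [5, 6, 8] / [9];  Q = [1, 2, 6, 7] / [3, 5, 8] / [4]
  Insert 7 (step 9): P = [1, 2, 3, 4, 7] / [5, 6, 8] / [9];  Q = [1, 2, 6, 7, 9] / [3, 5, 8] / [4]
Final shape: (5, 3, 1).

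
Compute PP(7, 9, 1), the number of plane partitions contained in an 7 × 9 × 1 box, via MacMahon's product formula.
PP(7, 9, 1) = 11440

Evaluate the triple product over i = 1..7, j = 1..9, k = 1..1. The factors are (2/1) · (3/2) · (4/3) · (5/4) · (6/5) · (7/6) · (8/7) · (9/8) · … (63 factors total). The numerators and denominators telescope so the product is an integer; carrying out the multiplication exactly gives PP(7, 9, 1) = 11440.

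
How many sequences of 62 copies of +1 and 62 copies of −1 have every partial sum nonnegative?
C_62 = 24139737743045626825711458546273312

These ballot sequences are counted by the Catalan number C_n = (1/(n + 1)) · C(2n, n). For n = 62: C_62 = (1/63) · C(124, 62) = 1520803477811874490019821888415218656/63 = 24139737743045626825711458546273312.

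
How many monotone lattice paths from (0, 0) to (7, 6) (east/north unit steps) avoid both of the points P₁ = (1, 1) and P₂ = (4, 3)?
Number of paths = 492

Inclusion–exclusion. Total paths: C(13, 7) = 1716. Through P₁: C(2, 1)·C(11, 6) = 924. Through P₂: C(7, 4)·C(6, 3) = 700. Since P₁ is strictly southwest of P₂, a monotone path through both must visit P₁ then P₂; paths through both = C(2, 1)·C(5, 3)·C(6, 3) = 400. Avoid both = 1716 − 924 − 700 + 400 = 492.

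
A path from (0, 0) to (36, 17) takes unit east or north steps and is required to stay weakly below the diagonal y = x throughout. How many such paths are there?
Number of paths = 17464206951100

By the reflection principle (André's argument), the number of monotone paths to (36, 17) with n ≤ m that never go above y = x is C(53, 36) − C(53, 37) = 32308782859535 − 14844575908435 = 17464206951100.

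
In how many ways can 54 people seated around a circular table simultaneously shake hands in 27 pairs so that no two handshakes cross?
C_27 = 69533550916004

These noncrossing handshakes are counted by the Catalan number C_n = (1/(n + 1)) · C(2n, n). For n = 27: C_27 = (1/28) · C(54, 27) = 1946939425648112/28 = 69533550916004.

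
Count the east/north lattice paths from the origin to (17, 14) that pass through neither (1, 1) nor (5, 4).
Number of paths = 93242519

Inclusion–exclusion. Total paths: C(31, 17) = 265182525. Through P₁: C(2, 1)·C(29, 16) = 135727830. Through P₂: C(9, 5)·C(22, 12) = 81477396. Since P₁ is strictly southwest of P₂, a monotone path through both must visit P₁ then P₂; paths through both = C(2, 1)·C(7, 4)·C(22, 12) = 45265220. Avoid both = 265182525 − 135727830 − 81477396 + 45265220 = 93242519.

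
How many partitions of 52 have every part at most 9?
p(52, parts ≤ 9) = 57358

Use the recurrence p(n, m) = p(n, m−1) + p(n−m, m): either the largest part is < m (count p(n, m−1)) or the largest part is exactly m (remove one copy of m, count p(n−m, m)). With p(0, ·) = 1 this gives p(52, parts ≤ 9) = 57358. (By conjugating Young diagrams, this also counts partitions of 52 into at most 9 parts.)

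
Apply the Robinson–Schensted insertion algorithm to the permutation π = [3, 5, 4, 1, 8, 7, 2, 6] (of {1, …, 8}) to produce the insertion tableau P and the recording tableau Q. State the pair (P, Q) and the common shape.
P = [1, 2, 6] / [3, 4, 7] / [5, 8];  Q = [1, 2, 5] / [3, 6, 8] / [4, 7];  common shape = (3, 3, 2)

Row-insert the values π_1, π_2, … into P one at a time, bumping the leftmost entry strictly greater than the inserted value down to the next row. The recording tableau Q records, in position (i, j), the step at which that cell was added to P.
  Insert 3 (step 1): P = [3];  Q = [1]
  Insert 5 (step 2): P = [3, 5];  Q = [1, 2]
  Insert 4 (step 3): P = [3, 4] / [5];  Q = [1, 2] / [3]
  Insert 1 (step 4): P = [1, 4] / [3] / [5];  Q = [1, 2] / [3] / [4]
  Insert 8 (step 5): P = [1, 4, 8] / [3] / [5];  Q = [1, 2, 5] / [3] / [4]
  Insert 7 (step 6): P = [1, 4, 7] / [3, 8] / [5];  Q = [1, 2, 5] / [3, 6] / [4]
  Insert 2 (step 7): P = [1, 2, 7] / [3, 4] / [5, 8];  Q = [1, 2, 5] / [3, 6] / [4, 7]
  Insert 6 (step 8): P = [1, 2, 6] / [3, 4, 7] / [5, 8];  Q = [1, 2, 5] / [3, 6, 8] / [4, 7]
Final shape: (3, 3, 2).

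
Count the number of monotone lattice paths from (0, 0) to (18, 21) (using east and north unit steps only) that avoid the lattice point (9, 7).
Number of paths = 53010490390

Total paths from (0, 0) to (18, 21): C(39, 18) = 62359143990. Paths through (9, 7): (paths (0, 0) → (9, 7)) × (paths (9, 7) → (18, 21)) = C(16, 9) · C(23, 9) = 11440 · 817190 = 9348653600. Avoidance count = 62359143990 − 9348653600 = 53010490390.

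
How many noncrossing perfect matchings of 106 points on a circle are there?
C_53 = 116157871455782434250553845880

These noncrossing handshakes are counted by the Catalan number C_n = (1/(n + 1)) · C(2n, n). For n = 53: C_53 = (1/54) · C(106, 53) = 6272525058612251449529907677520/54 = 116157871455782434250553845880.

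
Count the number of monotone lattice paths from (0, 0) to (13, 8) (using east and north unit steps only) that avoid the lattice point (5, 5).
Number of paths = 161910

Total paths from (0, 0) to (13, 8): C(21, 13) = 203490. Paths through (5, 5): (paths (0, 0) → (5, 5)) × (paths (5, 5) → (13, 8)) = C(10, 5) · C(11, 8) = 252 · 165 = 41580. Avoidance count = 203490 − 41580 = 161910.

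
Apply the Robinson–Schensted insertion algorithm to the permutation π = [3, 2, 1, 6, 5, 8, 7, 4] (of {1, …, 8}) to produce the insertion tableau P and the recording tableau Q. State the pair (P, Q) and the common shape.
P = [1, 4, 7] / [2, 5, 8] / [3, 6];  Q = [1, 4, 6] / [2, 5, 7] / [3, 8];  common shape = (3, 3, 2)

Row-insert the values π_1, π_2, … into P one at a time, bumping the leftmost entry strictly greater than the inserted value down to the next row. The recording tableau Q records, in position (i, j), the step at which that cell was added to P.
  Insert 3 (step 1): P = [3];  Q = [1]
  Insert 2 (step 2): P = [2] / [3];  Q = [1] / [2]
  Insert 1 (step 3): P = [1] / [2] / [3];  Q = [1] / [2] / [3]
  Insert 6 (step 4): P = [1, 6] / [2] / [3];  Q = [1, 4] / [2] / [3]
  Insert 5 (step 5): P = [1, 5] / [2, 6] / [3];  Q = [1, 4] / [2, 5] / [3]
  Insert 8 (step 6): P = [1, 5, 8] / [2, 6] / [3];  Q = [1, 4, 6] / [2, 5] / [3]
  Insert 7 (step 7): P = [1, 5, 7] / [2, 6, 8] / [3];  Q = [1, 4, 6] / [2, 5, 7] / [3]
  Insert 4 (step 8): P = [1, 4, 7] / [2, 5, 8] / [3, 6];  Q = [1, 4, 6] / [2, 5, 7] / [3, 8]
Final shape: (3, 3, 2).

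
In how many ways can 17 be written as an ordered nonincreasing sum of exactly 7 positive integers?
p(17, 7 parts) = 38

Partitions of n into exactly k parts are in bijection with partitions of n − k into at most k parts (subtract 1 from each part). So p(17, exactly 7) = p(10, parts ≤ 7). Computing via the recurrence p(m, j) = p(m, j−1) + p(m−j, j) gives 38.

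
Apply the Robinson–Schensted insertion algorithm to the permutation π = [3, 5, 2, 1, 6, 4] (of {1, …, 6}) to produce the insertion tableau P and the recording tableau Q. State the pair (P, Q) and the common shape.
P = [1, 4, 6] / [2, 5] / [3];  Q = [1, 2, 5] / [3, 6] / [4];  common shape = (3, 2, 1)

Row-insert the values π_1, π_2, … into P one at a time, bumping the leftmost entry strictly greater than the inserted value down to the next row. The recording tableau Q records, in position (i, j), the step at which that cell was added to P.
  Insert 3 (step 1): P = [3];  Q = [1]
  Insert 5 (step 2): P = [3, 5];  Q = [1, 2]
  Insert 2 (step 3): P = [2, 5] / [3];  Q = [1, 2] / [3]
  Insert 1 (step 4): P = [1, 5] / [2] / [3];  Q = [1, 2] / [3] / [4]
  Insert 6 (step 5): P = [1, 5, 6] / [2] / [3];  Q = [1, 2, 5] / [3] / [4]
  Insert 4 (step 6): P = [1, 4, 6] / [2, 5] / [3];  Q = [1, 2, 5] / [3, 6] / [4]
Final shape: (3, 2, 1).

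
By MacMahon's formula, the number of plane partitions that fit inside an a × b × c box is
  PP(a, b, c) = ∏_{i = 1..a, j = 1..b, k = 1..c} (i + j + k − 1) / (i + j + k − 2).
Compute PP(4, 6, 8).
PP(4, 6, 8) = 90474964580

Evaluate the triple product over i = 1..4, j = 1..6, k = 1..8. The factors are (2/1) · (3/2) · (4/3) · (5/4) · (6/5) · (7/6) · (8/7) · (9/8) · … (192 factors total). The numerators and denominators telescope so the product is an integer; carrying out the multiplication exactly gives PP(4, 6, 8) = 90474964580.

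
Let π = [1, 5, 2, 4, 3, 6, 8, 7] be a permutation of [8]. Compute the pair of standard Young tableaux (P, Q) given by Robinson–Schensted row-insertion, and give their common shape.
P = [1, 2, 3, 6, 7] / [4, 8] / [5];  Q = [1, 2, 4, 6, 7] / [3, 8] / [5];  common shape = (5, 2, 1)

Row-insert the values π_1, π_2, … into P one at a time, bumping the leftmost entry strictly greater than the inserted value down to the next row. The recording tableau Q records, in position (i, j), the step at which that cell was added to P.
  Insert 1 (step 1): P = [1];  Q = [1]
  Insert 5 (step 2): P = [1, 5];  Q = [1, 2]
  Insert 2 (step 3): P = [1, 2] / [5];  Q = [1, 2] / [3]
  Insert 4 (step 4): P = [1, 2, 4] / [5];  Q = [1, 2, 4] / [3]
  Insert 3 (step 5): P = [1, 2, 3] / [4] / [5];  Q = [1, 2, 4] / [3] / [5]
  Insert 6 (step 6): P = [1, 2, 3, 6] / [4] / [5];  Q = [1, 2, 4, 6] / [3] / [5]
  Insert 8 (step 7): P = [1, 2, 3, 6, 8] / [4] / [5];  Q = [1, 2, 4, 6, 7] / [3] / [5]
  Insert 7 (step 8): P = [1, 2, 3, 6, 7] / [4, 8] / [5];  Q = [1, 2, 4, 6, 7] / [3, 8] / [5]
Final shape: (5, 2, 1).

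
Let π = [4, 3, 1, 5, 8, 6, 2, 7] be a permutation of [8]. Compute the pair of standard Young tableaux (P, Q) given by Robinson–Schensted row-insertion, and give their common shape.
P = [1, 2, 6, 7] / [3, 5] / [4, 8];  Q = [1, 4, 5, 8] / [2, 6] / [3, 7];  common shape = (4, 2, 2)

Row-insert the values π_1, π_2, … into P one at a time, bumping the leftmost entry strictly greater than the inserted value down to the next row. The recording tableau Q records, in position (i, j), the step at which that cell was added to P.
  Insert 4 (step 1): P = [4];  Q = [1]
  Insert 3 (step 2): P = [3] / [4];  Q = [1] / [2]
  Insert 1 (step 3): P = [1] / [3] / [4];  Q = [1] / [2] / [3]
  Insert 5 (step 4): P = [1, 5] / [3] / [4];  Q = [1, 4] / [2] / [3]
  Insert 8 (step 5): P = [1, 5, 8] / [3] / [4];  Q = [1, 4, 5] / [2] / [3]
  Insert 6 (step 6): P = [1, 5, 6] / [3, 8] / [4];  Q = [1, 4, 5] / [2, 6] / [3]
  Insert 2 (step 7): P = [1, 2, 6] / [3, 5] / [4, 8];  Q = [1, 4, 5] / [2, 6] / [3, 7]
  Insert 7 (step 8): P = [1, 2, 6, 7] / [3, 5] / [4, 8];  Q = [1, 4, 5, 8] / [2, 6] / [3, 7]
Final shape: (4, 2, 2).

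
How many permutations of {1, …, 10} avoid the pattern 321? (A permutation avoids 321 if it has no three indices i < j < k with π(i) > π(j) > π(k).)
C_10 = 16796

These 321-avoiding permutations are counted by the Catalan number C_n = (1/(n + 1)) · C(2n, n). For n = 10: C_10 = (1/11) · C(20, 10) = 184756/11 = 16796.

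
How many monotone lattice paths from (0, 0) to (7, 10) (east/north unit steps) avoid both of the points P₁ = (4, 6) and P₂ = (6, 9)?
Number of paths = 6288

Inclusion–exclusion. Total paths: C(17, 7) = 19448. Through P₁: C(10, 4)·C(7, 3) = 7350. Through P₂: C(15, 6)·C(2, 1) = 10010. Since P₁ is strictly southwest of P₂, a monotone path through both must visit P₁ then P₂; paths through both = C(10, 4)·C(5, 2)·C(2, 1) = 4200. Avoid both = 19448 − 7350 − 10010 + 4200 = 6288.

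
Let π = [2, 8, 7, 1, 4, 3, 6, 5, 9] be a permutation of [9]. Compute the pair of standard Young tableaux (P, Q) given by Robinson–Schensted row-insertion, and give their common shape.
P = [1, 3, 5, 9] / [2, 4, 6] / [7] / [8];  Q = [1, 2, 7, 9] / [3, 5, 8] / [4] / [6];  common shape = (4, 3, 1, 1)

Row-insert the values π_1, π_2, … into P one at a time, bumping the leftmost entry strictly greater than the inserted value down to the next row. The recording tableau Q records, in position (i, j), the step at which that cell was added to P.
  Insert 2 (step 1): P = [2];  Q = [1]
  Insert 8 (step 2): P = [2, 8];  Q = [1, 2]
  Insert 7 (step 3): P = [2, 7] / [8];  Q = [1, 2] / [3]
  Insert 1 (step 4): P = [1, 7] / [2] / [8];  Q = [1, 2] / [3] / [4]
  Insert 4 (step 5): P = [1, 4] / [2, 7] / [8];  Q = [1, 2] / [3, 5] / [4]
  Insert 3 (step 6): P = [1, 3] / [2, 4] / [7] / [8];  Q = [1, 2] / [3, 5] / [4] / [6]
  Insert 6 (step 7): P = [1, 3, 6] / [2, 4] / [7] / [8];  Q = [1, 2, 7] / [3, 5] / [4] / [6]
  Insert 5 (step 8): P = [1, 3, 5] / [2, 4, 6] / [7] / [8];  Q = [1, 2, 7] / [3, 5, 8] / [4] / [6]
  Insert 9 (step 9): P = [1, 3, 5, 9] / [2, 4, 6] / [7] / [8];  Q = [1, 2, 7, 9] / [3, 5, 8] / [4] / [6]
Final shape: (4, 3, 1, 1).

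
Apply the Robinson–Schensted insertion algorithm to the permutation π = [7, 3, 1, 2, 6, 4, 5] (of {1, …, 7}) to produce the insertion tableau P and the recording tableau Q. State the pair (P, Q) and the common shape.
P = [1, 2, 4, 5] / [3, 6] / [7];  Q = [1, 4, 5, 7] / [2, 6] / [3];  common shape = (4, 2, 1)

Row-insert the values π_1, π_2, … into P one at a time, bumping the leftmost entry strictly greater than the inserted value down to the next row. The recording tableau Q records, in position (i, j), the step at which that cell was added to P.
  Insert 7 (step 1): P = [7];  Q = [1]
  Insert 3 (step 2): P = [3] / [7];  Q = [1] / [2]
  Insert 1 (step 3): P = [1] / [3] / [7];  Q = [1] / [2] / [3]
  Insert 2 (step 4): P = [1, 2] / [3] / [7];  Q = [1, 4] / [2] / [3]
  Insert 6 (step 5): P = [1, 2, 6] / [3] / [7];  Q = [1, 4, 5] / [2] / [3]
  Insert 4 (step 6): P = [1, 2, 4] / [3, 6] / [7];  Q = [1, 4, 5] / [2, 6] / [3]
  Insert 5 (step 7): P = [1, 2, 4, 5] / [3, 6] / [7];  Q = [1, 4, 5, 7] / [2, 6] / [3]
Final shape: (4, 2, 1).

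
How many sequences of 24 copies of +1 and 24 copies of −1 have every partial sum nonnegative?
C_24 = 1289904147324

These ballot sequences are counted by the Catalan number C_n = (1/(n + 1)) · C(2n, n). For n = 24: C_24 = (1/25) · C(48, 24) = 32247603683100/25 = 1289904147324.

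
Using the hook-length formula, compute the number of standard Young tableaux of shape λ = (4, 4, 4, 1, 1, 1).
# SYT of shape (4, 4, 4, 1, 1, 1) = 50050

Hook-length formula: f^λ = n! / Π hook(c), product over all cells c of the Young diagram. For λ = (4, 4, 4, 1, 1, 1), n = 15 boxes. Hook lengths by row (left-to-right, top-to-bottom): [9, 5, 4, 3]; [8, 4, 3, 2]; [7, 3, 2, 1]; [3]; [2]; [1]. Product of hooks = 26127360. So f^λ = 15! / 26127360 = 1307674368000 / 26127360 = 50050.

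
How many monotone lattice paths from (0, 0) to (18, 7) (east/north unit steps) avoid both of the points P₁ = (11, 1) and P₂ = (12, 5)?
Number of paths = 288524

Inclusion–exclusion. Total paths: C(25, 18) = 480700. Through P₁: C(12, 11)·C(13, 7) = 20592. Through P₂: C(17, 12)·C(8, 6) = 173264. Since P₁ is strictly southwest of P₂, a monotone path through both must visit P₁ then P₂; paths through both = C(12, 11)·C(5, 1)·C(8, 6) = 1680. Avoid both = 480700 − 20592 − 173264 + 1680 = 288524.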